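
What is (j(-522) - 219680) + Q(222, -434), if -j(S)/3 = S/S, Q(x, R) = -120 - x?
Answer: -220025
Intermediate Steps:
j(S) = -3 (j(S) = -3*S/S = -3*1 = -3)
(j(-522) - 219680) + Q(222, -434) = (-3 - 219680) + (-120 - 1*222) = -219683 + (-120 - 222) = -219683 - 342 = -220025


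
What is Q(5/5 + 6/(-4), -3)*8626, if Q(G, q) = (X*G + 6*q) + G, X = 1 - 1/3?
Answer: -487369/3 ≈ -1.6246e+5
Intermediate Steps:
X = ⅔ (X = 1 - 1*⅓ = 1 - ⅓ = ⅔ ≈ 0.66667)
Q(G, q) = 6*q + 5*G/3 (Q(G, q) = (2*G/3 + 6*q) + G = (6*q + 2*G/3) + G = 6*q + 5*G/3)
Q(5/5 + 6/(-4), -3)*8626 = (6*(-3) + 5*(5/5 + 6/(-4))/3)*8626 = (-18 + 5*(5*(⅕) + 6*(-¼))/3)*8626 = (-18 + 5*(1 - 3/2)/3)*8626 = (-18 + (5/3)*(-½))*8626 = (-18 - ⅚)*8626 = -113/6*8626 = -487369/3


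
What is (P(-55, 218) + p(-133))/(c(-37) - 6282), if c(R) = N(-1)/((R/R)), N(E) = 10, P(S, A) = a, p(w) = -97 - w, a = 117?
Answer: -153/6272 ≈ -0.024394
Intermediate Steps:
P(S, A) = 117
c(R) = 10 (c(R) = 10/((R/R)) = 10/1 = 10*1 = 10)
(P(-55, 218) + p(-133))/(c(-37) - 6282) = (117 + (-97 - 1*(-133)))/(10 - 6282) = (117 + (-97 + 133))/(-6272) = (117 + 36)*(-1/6272) = 153*(-1/6272) = -153/6272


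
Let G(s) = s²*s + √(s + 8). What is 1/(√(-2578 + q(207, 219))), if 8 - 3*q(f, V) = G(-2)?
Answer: -I*√3/√(7718 + √6) ≈ -0.019712*I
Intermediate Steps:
G(s) = s³ + √(8 + s)
q(f, V) = 16/3 - √6/3 (q(f, V) = 8/3 - ((-2)³ + √(8 - 2))/3 = 8/3 - (-8 + √6)/3 = 8/3 + (8/3 - √6/3) = 16/3 - √6/3)
1/(√(-2578 + q(207, 219))) = 1/(√(-2578 + (16/3 - √6/3))) = 1/(√(-7718/3 - √6/3)) = (-7718/3 - √6/3)^(-½)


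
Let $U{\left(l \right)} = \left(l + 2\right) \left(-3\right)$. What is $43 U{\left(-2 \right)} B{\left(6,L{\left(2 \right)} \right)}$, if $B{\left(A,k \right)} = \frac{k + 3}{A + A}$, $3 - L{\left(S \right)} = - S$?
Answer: $0$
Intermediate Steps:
$U{\left(l \right)} = -6 - 3 l$ ($U{\left(l \right)} = \left(2 + l\right) \left(-3\right) = -6 - 3 l$)
$L{\left(S \right)} = 3 + S$ ($L{\left(S \right)} = 3 - - S = 3 + S$)
$B{\left(A,k \right)} = \frac{3 + k}{2 A}$
$43 U{\left(-2 \right)} B{\left(6,L{\left(2 \right)} \right)} = 43 \left(-6 - -6\right) \frac{3 + \left(3 + 2\right)}{2 \cdot 6} = 43 \left(-6 + 6\right) \frac{1}{2} \cdot \frac{1}{6} \left(3 + 5\right) = 43 \cdot 0 \cdot \frac{1}{2} \cdot \frac{1}{6} \cdot 8 = 0 \cdot \frac{2}{3} = 0$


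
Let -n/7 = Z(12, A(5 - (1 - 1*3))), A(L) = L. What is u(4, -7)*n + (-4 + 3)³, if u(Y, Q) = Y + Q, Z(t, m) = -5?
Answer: -106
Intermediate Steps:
n = 35 (n = -7*(-5) = 35)
u(Y, Q) = Q + Y
u(4, -7)*n + (-4 + 3)³ = (-7 + 4)*35 + (-4 + 3)³ = -3*35 + (-1)³ = -105 - 1 = -106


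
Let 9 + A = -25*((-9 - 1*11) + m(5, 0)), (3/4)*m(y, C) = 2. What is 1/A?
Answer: 3/1273 ≈ 0.0023566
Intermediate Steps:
m(y, C) = 8/3 (m(y, C) = (4/3)*2 = 8/3)
A = 1273/3 (A = -9 - 25*((-9 - 1*11) + 8/3) = -9 - 25*((-9 - 11) + 8/3) = -9 - 25*(-20 + 8/3) = -9 - 25*(-52/3) = -9 + 1300/3 = 1273/3 ≈ 424.33)
1/A = 1/(1273/3) = 3/1273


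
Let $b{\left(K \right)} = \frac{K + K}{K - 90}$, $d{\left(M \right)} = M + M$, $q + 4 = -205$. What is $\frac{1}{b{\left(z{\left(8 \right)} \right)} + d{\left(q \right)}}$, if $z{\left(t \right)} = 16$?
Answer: $- \frac{37}{15482} \approx -0.0023899$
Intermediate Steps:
$q = -209$ ($q = -4 - 205 = -209$)
$d{\left(M \right)} = 2 M$
$b{\left(K \right)} = \frac{2 K}{-90 + K}$
$\frac{1}{b{\left(z{\left(8 \right)} \right)} + d{\left(q \right)}} = \frac{1}{2 \cdot 16 \frac{1}{-90 + 16} + 2 \left(-209\right)} = \frac{1}{2 \cdot 16 \frac{1}{-74} - 418} = \frac{1}{2 \cdot 16 \left(- \frac{1}{74}\right) - 418} = \frac{1}{- \frac{16}{37} - 418} = \frac{1}{- \frac{15482}{37}} = - \frac{37}{15482}$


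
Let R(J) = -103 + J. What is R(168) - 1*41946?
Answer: -41881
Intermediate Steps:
R(168) - 1*41946 = (-103 + 168) - 1*41946 = 65 - 41946 = -41881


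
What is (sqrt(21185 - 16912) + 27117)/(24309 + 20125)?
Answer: 27117/44434 + sqrt(4273)/44434 ≈ 0.61175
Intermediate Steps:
(sqrt(21185 - 16912) + 27117)/(24309 + 20125) = (sqrt(4273) + 27117)/44434 = (27117 + sqrt(4273))*(1/44434) = 27117/44434 + sqrt(4273)/44434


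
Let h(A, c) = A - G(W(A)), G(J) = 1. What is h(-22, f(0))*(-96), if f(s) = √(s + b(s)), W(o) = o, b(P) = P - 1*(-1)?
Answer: 2208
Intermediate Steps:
b(P) = 1 + P (b(P) = P + 1 = 1 + P)
f(s) = √(1 + 2*s) (f(s) = √(s + (1 + s)) = √(1 + 2*s))
h(A, c) = -1 + A (h(A, c) = A - 1*1 = A - 1 = -1 + A)
h(-22, f(0))*(-96) = (-1 - 22)*(-96) = -23*(-96) = 2208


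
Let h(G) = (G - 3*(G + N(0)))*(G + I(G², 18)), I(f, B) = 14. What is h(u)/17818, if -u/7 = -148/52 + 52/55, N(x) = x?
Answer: -1229949/30162275 ≈ -0.040778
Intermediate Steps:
u = 9513/715 (u = -7*(-148/52 + 52/55) = -7*(-148*1/52 + 52*(1/55)) = -7*(-37/13 + 52/55) = -7*(-1359/715) = 9513/715 ≈ 13.305)
h(G) = -2*G*(14 + G) (h(G) = (G - 3*(G + 0))*(G + 14) = (G - 3*G)*(14 + G) = (-2*G)*(14 + G) = -2*G*(14 + G))
h(u)/17818 = (2*(9513/715)*(-14 - 1*9513/715))/17818 = (2*(9513/715)*(-14 - 9513/715))*(1/17818) = (2*(9513/715)*(-19523/715))*(1/17818) = -371444598/511225*1/17818 = -1229949/30162275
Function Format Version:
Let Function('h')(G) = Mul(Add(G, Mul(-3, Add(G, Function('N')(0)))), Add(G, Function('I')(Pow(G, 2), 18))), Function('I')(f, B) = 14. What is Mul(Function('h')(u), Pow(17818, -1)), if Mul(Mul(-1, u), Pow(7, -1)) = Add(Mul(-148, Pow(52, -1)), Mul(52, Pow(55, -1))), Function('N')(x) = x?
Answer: Rational(-1229949, 30162275) ≈ -0.040778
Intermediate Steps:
u = Rational(9513, 715) (u = Mul(-7, Add(Mul(-148, Pow(52, -1)), Mul(52, Pow(55, -1)))) = Mul(-7, Add(Mul(-148, Rational(1, 52)), Mul(52, Rational(1, 55)))) = Mul(-7, Add(Rational(-37, 13), Rational(52, 55))) = Mul(-7, Rational(-1359, 715)) = Rational(9513, 715) ≈ 13.305)
Function('h')(G) = Mul(-2, G, Add(14, G)) (Function('h')(G) = Mul(Add(G, Mul(-3, Add(G, 0))), Add(G, 14)) = Mul(Add(G, Mul(-3, G)), Add(14, G)) = Mul(Mul(-2, G), Add(14, G)) = Mul(-2, G, Add(14, G)))
Mul(Function('h')(u), Pow(17818, -1)) = Mul(Mul(2, Rational(9513, 715), Add(-14, Mul(-1, Rational(9513, 715)))), Pow(17818, -1)) = Mul(Mul(2, Rational(9513, 715), Add(-14, Rational(-9513, 715))), Rational(1, 17818)) = Mul(Mul(2, Rational(9513, 715), Rational(-19523, 715)), Rational(1, 17818)) = Mul(Rational(-371444598, 511225), Rational(1, 17818)) = Rational(-1229949, 30162275)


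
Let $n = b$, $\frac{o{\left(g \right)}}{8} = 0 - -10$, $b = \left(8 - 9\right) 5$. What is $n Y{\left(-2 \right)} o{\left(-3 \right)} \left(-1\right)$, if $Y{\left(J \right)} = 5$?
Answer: $2000$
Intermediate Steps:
$b = -5$ ($b = \left(-1\right) 5 = -5$)
$o{\left(g \right)} = 80$ ($o{\left(g \right)} = 8 \left(0 - -10\right) = 8 \left(0 + 10\right) = 8 \cdot 10 = 80$)
$n = -5$
$n Y{\left(-2 \right)} o{\left(-3 \right)} \left(-1\right) = - 5 \cdot 5 \cdot 80 \left(-1\right) = - 5 \cdot 400 \left(-1\right) = \left(-5\right) \left(-400\right) = 2000$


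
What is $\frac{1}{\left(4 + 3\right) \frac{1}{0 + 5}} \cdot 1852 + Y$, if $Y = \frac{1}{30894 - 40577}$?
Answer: $\frac{89664573}{67781} \approx 1322.9$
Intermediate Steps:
$Y = - \frac{1}{9683}$ ($Y = \frac{1}{-9683} = - \frac{1}{9683} \approx -0.00010327$)
$\frac{1}{\left(4 + 3\right) \frac{1}{0 + 5}} \cdot 1852 + Y = \frac{1}{\left(4 + 3\right) \frac{1}{0 + 5}} \cdot 1852 - \frac{1}{9683} = \frac{1}{7 \cdot \frac{1}{5}} \cdot 1852 - \frac{1}{9683} = \frac{1}{\frac{7}{5}} \cdot 1852 - \frac{1}{9683} = \frac{5}{7} \cdot 1852 - \frac{1}{9683} = \frac{9260}{7} - \frac{1}{9683} = \frac{89664573}{67781}$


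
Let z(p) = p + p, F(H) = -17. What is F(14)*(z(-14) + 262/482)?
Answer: 112489/241 ≈ 466.76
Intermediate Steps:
z(p) = 2*p
F(14)*(z(-14) + 262/482) = -17*(2*(-14) + 262/482) = -17*(-28 + 262*(1/482)) = -17*(-28 + 131/241) = -17*(-6617/241) = 112489/241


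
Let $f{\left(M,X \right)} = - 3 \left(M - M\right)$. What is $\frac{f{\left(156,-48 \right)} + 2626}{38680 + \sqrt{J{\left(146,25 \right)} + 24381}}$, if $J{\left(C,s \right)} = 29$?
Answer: $\frac{10157368}{149611799} - \frac{1313 \sqrt{24410}}{748058995} \approx 0.067617$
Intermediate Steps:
$f{\left(M,X \right)} = 0$ ($f{\left(M,X \right)} = \left(-3\right) 0 = 0$)
$\frac{f{\left(156,-48 \right)} + 2626}{38680 + \sqrt{J{\left(146,25 \right)} + 24381}} = \frac{0 + 2626}{38680 + \sqrt{29 + 24381}} = \frac{2626}{38680 + \sqrt{24410}}$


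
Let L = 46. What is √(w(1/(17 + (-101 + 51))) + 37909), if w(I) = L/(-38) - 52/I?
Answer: 2*√3576047/19 ≈ 199.06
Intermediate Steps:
w(I) = -23/19 - 52/I (w(I) = 46/(-38) - 52/I = 46*(-1/38) - 52/I = -23/19 - 52/I)
√(w(1/(17 + (-101 + 51))) + 37909) = √((-23/19 - 52/(1/(17 + (-101 + 51)))) + 37909) = √((-23/19 - 52/(1/(17 - 50))) + 37909) = √((-23/19 - 52/(1/(-33))) + 37909) = √((-23/19 - 52/(-1/33)) + 37909) = √((-23/19 - 52*(-33)) + 37909) = √((-23/19 + 1716) + 37909) = √(32581/19 + 37909) = √(752852/19) = 2*√3576047/19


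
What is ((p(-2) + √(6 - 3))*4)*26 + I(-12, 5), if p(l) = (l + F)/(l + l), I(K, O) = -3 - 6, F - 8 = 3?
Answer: -243 + 104*√3 ≈ -62.867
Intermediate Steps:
F = 11 (F = 8 + 3 = 11)
I(K, O) = -9
p(l) = (11 + l)/(2*l) (p(l) = (l + 11)/(l + l) = (11 + l)/((2*l)) = (11 + l)*(1/(2*l)) = (11 + l)/(2*l))
((p(-2) + √(6 - 3))*4)*26 + I(-12, 5) = (((½)*(11 - 2)/(-2) + √(6 - 3))*4)*26 - 9 = (((½)*(-½)*9 + √3)*4)*26 - 9 = ((-9/4 + √3)*4)*26 - 9 = (-9 + 4*√3)*26 - 9 = (-234 + 104*√3) - 9 = -243 + 104*√3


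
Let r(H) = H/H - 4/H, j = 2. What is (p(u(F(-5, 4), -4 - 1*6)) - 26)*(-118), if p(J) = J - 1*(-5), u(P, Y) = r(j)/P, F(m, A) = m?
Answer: 12272/5 ≈ 2454.4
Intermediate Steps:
r(H) = 1 - 4/H
u(P, Y) = -1/P (u(P, Y) = ((-4 + 2)/2)/P = ((1/2)*(-2))/P = -1/P)
p(J) = 5 + J (p(J) = J + 5 = 5 + J)
(p(u(F(-5, 4), -4 - 1*6)) - 26)*(-118) = ((5 - 1/(-5)) - 26)*(-118) = ((5 - 1*(-1/5)) - 26)*(-118) = ((5 + 1/5) - 26)*(-118) = (26/5 - 26)*(-118) = -104/5*(-118) = 12272/5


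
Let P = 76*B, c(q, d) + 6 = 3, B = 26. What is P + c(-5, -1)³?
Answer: 1949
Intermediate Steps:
c(q, d) = -3 (c(q, d) = -6 + 3 = -3)
P = 1976 (P = 76*26 = 1976)
P + c(-5, -1)³ = 1976 + (-3)³ = 1976 - 27 = 1949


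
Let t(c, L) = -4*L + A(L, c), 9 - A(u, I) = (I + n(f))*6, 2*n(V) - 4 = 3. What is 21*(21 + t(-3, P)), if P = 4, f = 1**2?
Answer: 231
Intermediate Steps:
f = 1
n(V) = 7/2 (n(V) = 2 + (1/2)*3 = 2 + 3/2 = 7/2)
A(u, I) = -12 - 6*I (A(u, I) = 9 - (I + 7/2)*6 = 9 - (7/2 + I)*6 = 9 - (21 + 6*I) = 9 + (-21 - 6*I) = -12 - 6*I)
t(c, L) = -12 - 6*c - 4*L (t(c, L) = -4*L + (-12 - 6*c) = -12 - 6*c - 4*L)
21*(21 + t(-3, P)) = 21*(21 + (-12 - 6*(-3) - 4*4)) = 21*(21 + (-12 + 18 - 16)) = 21*(21 - 10) = 21*11 = 231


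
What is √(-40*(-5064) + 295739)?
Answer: √498299 ≈ 705.90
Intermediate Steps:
√(-40*(-5064) + 295739) = √(202560 + 295739) = √498299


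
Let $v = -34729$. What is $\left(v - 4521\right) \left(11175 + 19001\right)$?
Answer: $-1184408000$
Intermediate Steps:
$\left(v - 4521\right) \left(11175 + 19001\right) = \left(-34729 - 4521\right) \left(11175 + 19001\right) = \left(-39250\right) 30176 = -1184408000$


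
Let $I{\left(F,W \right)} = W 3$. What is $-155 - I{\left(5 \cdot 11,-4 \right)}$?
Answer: $-143$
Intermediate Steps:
$I{\left(F,W \right)} = 3 W$
$-155 - I{\left(5 \cdot 11,-4 \right)} = -155 - 3 \left(-4\right) = -155 - -12 = -155 + 12 = -143$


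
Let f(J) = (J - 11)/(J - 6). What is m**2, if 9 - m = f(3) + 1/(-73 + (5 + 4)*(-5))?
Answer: 5040025/125316 ≈ 40.219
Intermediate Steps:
f(J) = (-11 + J)/(-6 + J)
m = 2245/354 (m = 9 - ((-11 + 3)/(-6 + 3) + 1/(-73 + (5 + 4)*(-5))) = 9 - (-8/(-3) + 1/(-73 + 9*(-5))) = 9 - (-1/3*(-8) + 1/(-73 - 45)) = 9 - (8/3 + 1/(-118)) = 9 - (8/3 - 1/118) = 9 - 1*941/354 = 9 - 941/354 = 2245/354 ≈ 6.3418)
m**2 = (2245/354)**2 = 5040025/125316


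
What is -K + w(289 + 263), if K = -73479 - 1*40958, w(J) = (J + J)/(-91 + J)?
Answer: 52756561/461 ≈ 1.1444e+5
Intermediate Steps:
w(J) = 2*J/(-91 + J) (w(J) = (2*J)/(-91 + J) = 2*J/(-91 + J))
K = -114437 (K = -73479 - 40958 = -114437)
-K + w(289 + 263) = -1*(-114437) + 2*(289 + 263)/(-91 + (289 + 263)) = 114437 + 2*552/(-91 + 552) = 114437 + 2*552/461 = 114437 + 2*552*(1/461) = 114437 + 1104/461 = 52756561/461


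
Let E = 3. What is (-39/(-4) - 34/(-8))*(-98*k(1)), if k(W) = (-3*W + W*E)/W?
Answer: 0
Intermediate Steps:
k(W) = 0 (k(W) = (-3*W + W*3)/W = (-3*W + 3*W)/W = 0/W = 0)
(-39/(-4) - 34/(-8))*(-98*k(1)) = (-39/(-4) - 34/(-8))*(-98*0) = (-39*(-¼) - 34*(-⅛))*0 = (39/4 + 17/4)*0 = 14*0 = 0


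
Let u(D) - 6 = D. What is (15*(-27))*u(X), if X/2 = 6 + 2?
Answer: -8910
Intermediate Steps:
X = 16 (X = 2*(6 + 2) = 2*8 = 16)
u(D) = 6 + D
(15*(-27))*u(X) = (15*(-27))*(6 + 16) = -405*22 = -8910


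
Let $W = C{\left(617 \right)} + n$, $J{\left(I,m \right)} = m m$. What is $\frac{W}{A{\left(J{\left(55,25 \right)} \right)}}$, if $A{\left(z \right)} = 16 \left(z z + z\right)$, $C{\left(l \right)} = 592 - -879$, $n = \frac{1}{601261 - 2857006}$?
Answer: $\frac{1659100447}{7060481850000} \approx 0.00023498$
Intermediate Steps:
$n = - \frac{1}{2255745}$ ($n = \frac{1}{-2255745} = - \frac{1}{2255745} \approx -4.4331 \cdot 10^{-7}$)
$C{\left(l \right)} = 1471$ ($C{\left(l \right)} = 592 + 879 = 1471$)
$J{\left(I,m \right)} = m^{2}$
$A{\left(z \right)} = 16 z + 16 z^{2}$ ($A{\left(z \right)} = 16 \left(z^{2} + z\right) = 16 \left(z + z^{2}\right) = 16 z + 16 z^{2}$)
$W = \frac{3318200894}{2255745}$ ($W = 1471 - \frac{1}{2255745} = \frac{3318200894}{2255745} \approx 1471.0$)
$\frac{W}{A{\left(J{\left(55,25 \right)} \right)}} = \frac{3318200894}{2255745 \cdot 16 \cdot 25^{2} \left(1 + 25^{2}\right)} = \frac{3318200894}{2255745 \cdot 16 \cdot 625 \left(1 + 625\right)} = \frac{3318200894}{2255745 \cdot 16 \cdot 625 \cdot 626} = \frac{3318200894}{2255745 \cdot 6260000} = \frac{3318200894}{2255745} \cdot \frac{1}{6260000} = \frac{1659100447}{7060481850000}$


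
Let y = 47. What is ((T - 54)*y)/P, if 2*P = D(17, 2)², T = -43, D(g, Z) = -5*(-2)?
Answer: -4559/50 ≈ -91.180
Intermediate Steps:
D(g, Z) = 10
P = 50 (P = (½)*10² = (½)*100 = 50)
((T - 54)*y)/P = ((-43 - 54)*47)/50 = -97*47*(1/50) = -4559*1/50 = -4559/50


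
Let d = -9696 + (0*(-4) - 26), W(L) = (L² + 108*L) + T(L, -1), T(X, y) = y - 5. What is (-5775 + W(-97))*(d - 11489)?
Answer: 145252928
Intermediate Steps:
T(X, y) = -5 + y
W(L) = -6 + L² + 108*L (W(L) = (L² + 108*L) + (-5 - 1) = (L² + 108*L) - 6 = -6 + L² + 108*L)
d = -9722 (d = -9696 + (0 - 26) = -9696 - 26 = -9722)
(-5775 + W(-97))*(d - 11489) = (-5775 + (-6 + (-97)² + 108*(-97)))*(-9722 - 11489) = (-5775 + (-6 + 9409 - 10476))*(-21211) = (-5775 - 1073)*(-21211) = -6848*(-21211) = 145252928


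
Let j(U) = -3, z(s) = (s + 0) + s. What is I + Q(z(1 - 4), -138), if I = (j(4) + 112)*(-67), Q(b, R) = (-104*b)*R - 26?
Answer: -93441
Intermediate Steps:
z(s) = 2*s (z(s) = s + s = 2*s)
Q(b, R) = -26 - 104*R*b (Q(b, R) = -104*R*b - 26 = -26 - 104*R*b)
I = -7303 (I = (-3 + 112)*(-67) = 109*(-67) = -7303)
I + Q(z(1 - 4), -138) = -7303 + (-26 - 104*(-138)*2*(1 - 4)) = -7303 + (-26 - 104*(-138)*2*(-3)) = -7303 + (-26 - 104*(-138)*(-6)) = -7303 + (-26 - 86112) = -7303 - 86138 = -93441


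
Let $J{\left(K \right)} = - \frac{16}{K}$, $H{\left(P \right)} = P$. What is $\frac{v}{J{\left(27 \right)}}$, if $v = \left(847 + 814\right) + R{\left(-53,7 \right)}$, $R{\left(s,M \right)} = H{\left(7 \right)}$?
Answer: $- \frac{11259}{4} \approx -2814.8$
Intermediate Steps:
$R{\left(s,M \right)} = 7$
$v = 1668$ ($v = \left(847 + 814\right) + 7 = 1661 + 7 = 1668$)
$\frac{v}{J{\left(27 \right)}} = \frac{1668}{\left(-16\right) \frac{1}{27}} = \frac{1668}{- \frac{16}{27}} = 1668 \left(- \frac{27}{16}\right) = - \frac{11259}{4}$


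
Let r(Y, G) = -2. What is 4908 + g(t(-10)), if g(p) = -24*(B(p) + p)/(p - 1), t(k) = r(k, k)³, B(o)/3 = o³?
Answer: 2372/3 ≈ 790.67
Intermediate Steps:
B(o) = 3*o³
t(k) = -8 (t(k) = (-2)³ = -8)
g(p) = -24*(p + 3*p³)/(-1 + p) (g(p) = -24*(3*p³ + p)/(p - 1) = -24*(p + 3*p³)/(-1 + p))
4908 + g(t(-10)) = 4908 + (-72*(-8)³ - 24*(-8))/(-1 - 8) = 4908 + (-72*(-512) + 192)/(-9) = 4908 - (36864 + 192)/9 = 4908 - ⅑*37056 = 4908 - 12352/3 = 2372/3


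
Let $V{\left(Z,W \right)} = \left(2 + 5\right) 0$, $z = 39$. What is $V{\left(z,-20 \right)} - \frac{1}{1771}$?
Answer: $- \frac{1}{1771} \approx -0.00056465$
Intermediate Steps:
$V{\left(Z,W \right)} = 0$ ($V{\left(Z,W \right)} = 7 \cdot 0 = 0$)
$V{\left(z,-20 \right)} - \frac{1}{1771} = 0 - \frac{1}{1771} = - \frac{1}{1771}$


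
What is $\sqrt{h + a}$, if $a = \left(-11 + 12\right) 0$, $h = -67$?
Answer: $i \sqrt{67} \approx 8.1853 i$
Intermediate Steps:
$a = 0$ ($a = 1 \cdot 0 = 0$)
$\sqrt{h + a} = \sqrt{-67 + 0} = \sqrt{-67} = i \sqrt{67}$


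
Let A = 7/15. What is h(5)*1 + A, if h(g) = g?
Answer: 82/15 ≈ 5.4667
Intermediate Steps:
A = 7/15 (A = 7*(1/15) = 7/15 ≈ 0.46667)
h(5)*1 + A = 5*1 + 7/15 = 5 + 7/15 = 82/15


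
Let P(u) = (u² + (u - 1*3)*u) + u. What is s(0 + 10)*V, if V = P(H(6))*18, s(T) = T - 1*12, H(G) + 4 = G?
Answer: -144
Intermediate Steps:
H(G) = -4 + G
P(u) = u + u² + u*(-3 + u) (P(u) = (u² + (u - 3)*u) + u = (u² + (-3 + u)*u) + u = (u² + u*(-3 + u)) + u = u + u² + u*(-3 + u))
s(T) = -12 + T (s(T) = T - 12 = -12 + T)
V = 72 (V = (2*(-4 + 6)*(-1 + (-4 + 6)))*18 = (2*2*(-1 + 2))*18 = (2*2*1)*18 = 4*18 = 72)
s(0 + 10)*V = (-12 + (0 + 10))*72 = (-12 + 10)*72 = -2*72 = -144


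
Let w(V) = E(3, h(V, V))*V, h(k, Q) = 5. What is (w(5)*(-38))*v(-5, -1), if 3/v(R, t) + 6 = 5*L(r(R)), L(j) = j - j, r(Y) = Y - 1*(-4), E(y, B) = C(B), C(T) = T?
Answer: 475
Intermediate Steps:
E(y, B) = B
r(Y) = 4 + Y (r(Y) = Y + 4 = 4 + Y)
L(j) = 0
v(R, t) = -½ (v(R, t) = 3/(-6 + 5*0) = 3/(-6 + 0) = 3/(-6) = 3*(-⅙) = -½)
w(V) = 5*V
(w(5)*(-38))*v(-5, -1) = ((5*5)*(-38))*(-½) = (25*(-38))*(-½) = -950*(-½) = 475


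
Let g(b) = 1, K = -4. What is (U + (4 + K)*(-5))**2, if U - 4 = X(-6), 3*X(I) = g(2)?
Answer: 169/9 ≈ 18.778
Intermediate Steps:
X(I) = 1/3 (X(I) = (1/3)*1 = 1/3)
U = 13/3 (U = 4 + 1/3 = 13/3 ≈ 4.3333)
(U + (4 + K)*(-5))**2 = (13/3 + (4 - 4)*(-5))**2 = (13/3 + 0*(-5))**2 = (13/3 + 0)**2 = (13/3)**2 = 169/9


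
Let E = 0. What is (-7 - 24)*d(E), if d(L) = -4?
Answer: 124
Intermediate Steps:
(-7 - 24)*d(E) = (-7 - 24)*(-4) = -31*(-4) = 124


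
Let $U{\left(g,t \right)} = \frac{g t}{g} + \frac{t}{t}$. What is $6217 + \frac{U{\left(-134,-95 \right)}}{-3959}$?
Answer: $\frac{24613197}{3959} \approx 6217.0$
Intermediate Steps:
$U{\left(g,t \right)} = 1 + t$ ($U{\left(g,t \right)} = t + 1 = 1 + t$)
$6217 + \frac{U{\left(-134,-95 \right)}}{-3959} = 6217 + \frac{1 - 95}{-3959} = 6217 - - \frac{94}{3959} = 6217 + \frac{94}{3959} = \frac{24613197}{3959}$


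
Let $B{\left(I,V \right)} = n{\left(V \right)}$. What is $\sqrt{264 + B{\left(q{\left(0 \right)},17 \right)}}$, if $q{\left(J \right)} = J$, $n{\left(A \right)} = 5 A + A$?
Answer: $\sqrt{366} \approx 19.131$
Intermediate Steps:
$n{\left(A \right)} = 6 A$
$B{\left(I,V \right)} = 6 V$
$\sqrt{264 + B{\left(q{\left(0 \right)},17 \right)}} = \sqrt{264 + 6 \cdot 17} = \sqrt{264 + 102} = \sqrt{366}$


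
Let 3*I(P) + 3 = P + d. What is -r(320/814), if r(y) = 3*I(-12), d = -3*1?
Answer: 18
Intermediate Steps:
d = -3
I(P) = -2 + P/3 (I(P) = -1 + (P - 3)/3 = -1 + (-3 + P)/3 = -1 + (-1 + P/3) = -2 + P/3)
r(y) = -18 (r(y) = 3*(-2 + (⅓)*(-12)) = 3*(-2 - 4) = 3*(-6) = -18)
-r(320/814) = -1*(-18) = 18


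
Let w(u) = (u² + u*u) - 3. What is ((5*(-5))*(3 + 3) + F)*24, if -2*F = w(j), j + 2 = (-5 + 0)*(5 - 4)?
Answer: -4740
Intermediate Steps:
j = -7 (j = -2 + (-5 + 0)*(5 - 4) = -2 - 5*1 = -2 - 5 = -7)
w(u) = -3 + 2*u² (w(u) = (u² + u²) - 3 = 2*u² - 3 = -3 + 2*u²)
F = -95/2 (F = -(-3 + 2*(-7)²)/2 = -(-3 + 2*49)/2 = -(-3 + 98)/2 = -½*95 = -95/2 ≈ -47.500)
((5*(-5))*(3 + 3) + F)*24 = ((5*(-5))*(3 + 3) - 95/2)*24 = (-25*6 - 95/2)*24 = (-150 - 95/2)*24 = -395/2*24 = -4740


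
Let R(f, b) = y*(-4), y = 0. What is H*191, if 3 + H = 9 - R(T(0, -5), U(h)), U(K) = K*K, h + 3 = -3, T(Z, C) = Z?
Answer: 1146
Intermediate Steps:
h = -6 (h = -3 - 3 = -6)
U(K) = K²
R(f, b) = 0 (R(f, b) = 0*(-4) = 0)
H = 6 (H = -3 + (9 - 1*0) = -3 + (9 + 0) = -3 + 9 = 6)
H*191 = 6*191 = 1146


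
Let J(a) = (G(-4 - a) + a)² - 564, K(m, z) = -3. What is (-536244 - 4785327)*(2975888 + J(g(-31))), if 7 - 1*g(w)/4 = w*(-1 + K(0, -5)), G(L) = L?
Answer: -15833483059140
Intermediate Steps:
g(w) = 28 + 16*w (g(w) = 28 - 4*w*(-1 - 3) = 28 - 4*w*(-4) = 28 - (-16)*w = 28 + 16*w)
J(a) = -548 (J(a) = ((-4 - a) + a)² - 564 = (-4)² - 564 = 16 - 564 = -548)
(-536244 - 4785327)*(2975888 + J(g(-31))) = (-536244 - 4785327)*(2975888 - 548) = -5321571*2975340 = -15833483059140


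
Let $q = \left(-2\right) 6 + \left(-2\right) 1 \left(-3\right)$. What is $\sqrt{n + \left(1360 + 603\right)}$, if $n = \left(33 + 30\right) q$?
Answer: $\sqrt{1585} \approx 39.812$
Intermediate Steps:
$q = -6$ ($q = -12 - -6 = -12 + 6 = -6$)
$n = -378$ ($n = \left(33 + 30\right) \left(-6\right) = 63 \left(-6\right) = -378$)
$\sqrt{n + \left(1360 + 603\right)} = \sqrt{-378 + \left(1360 + 603\right)} = \sqrt{-378 + 1963} = \sqrt{1585}$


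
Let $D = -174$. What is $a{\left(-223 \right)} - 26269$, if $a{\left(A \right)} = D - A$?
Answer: $-26220$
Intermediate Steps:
$a{\left(A \right)} = -174 - A$
$a{\left(-223 \right)} - 26269 = \left(-174 - -223\right) - 26269 = \left(-174 + 223\right) - 26269 = 49 - 26269 = -26220$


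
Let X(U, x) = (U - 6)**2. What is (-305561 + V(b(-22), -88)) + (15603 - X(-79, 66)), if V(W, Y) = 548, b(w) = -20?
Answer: -296635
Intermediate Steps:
X(U, x) = (-6 + U)**2
(-305561 + V(b(-22), -88)) + (15603 - X(-79, 66)) = (-305561 + 548) + (15603 - (-6 - 79)**2) = -305013 + (15603 - 1*(-85)**2) = -305013 + (15603 - 1*7225) = -305013 + (15603 - 7225) = -305013 + 8378 = -296635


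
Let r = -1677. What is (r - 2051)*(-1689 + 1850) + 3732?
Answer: -596476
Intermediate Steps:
(r - 2051)*(-1689 + 1850) + 3732 = (-1677 - 2051)*(-1689 + 1850) + 3732 = -3728*161 + 3732 = -600208 + 3732 = -596476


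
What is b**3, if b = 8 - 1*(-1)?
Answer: 729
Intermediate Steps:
b = 9 (b = 8 + 1 = 9)
b**3 = 9**3 = 729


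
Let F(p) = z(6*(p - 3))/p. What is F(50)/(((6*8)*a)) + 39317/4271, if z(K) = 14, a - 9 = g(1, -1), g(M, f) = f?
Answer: 377473097/41001600 ≈ 9.2063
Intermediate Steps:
a = 8 (a = 9 - 1 = 8)
F(p) = 14/p
F(50)/(((6*8)*a)) + 39317/4271 = (14/50)/(((6*8)*8)) + 39317/4271 = (14*(1/50))/((48*8)) + 39317*(1/4271) = (7/25)/384 + 39317/4271 = (7/25)*(1/384) + 39317/4271 = 7/9600 + 39317/4271 = 377473097/41001600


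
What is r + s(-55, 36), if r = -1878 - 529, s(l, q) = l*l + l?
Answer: 563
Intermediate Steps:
s(l, q) = l + l² (s(l, q) = l² + l = l + l²)
r = -2407
r + s(-55, 36) = -2407 - 55*(1 - 55) = -2407 - 55*(-54) = -2407 + 2970 = 563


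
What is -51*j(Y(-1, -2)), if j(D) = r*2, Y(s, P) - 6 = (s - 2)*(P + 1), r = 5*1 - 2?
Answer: -306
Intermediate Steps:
r = 3 (r = 5 - 2 = 3)
Y(s, P) = 6 + (1 + P)*(-2 + s) (Y(s, P) = 6 + (s - 2)*(P + 1) = 6 + (-2 + s)*(1 + P) = 6 + (1 + P)*(-2 + s))
j(D) = 6 (j(D) = 3*2 = 6)
-51*j(Y(-1, -2)) = -51*6 = -306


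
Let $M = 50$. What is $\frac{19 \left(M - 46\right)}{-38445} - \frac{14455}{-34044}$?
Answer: $\frac{61459459}{145424620} \approx 0.42262$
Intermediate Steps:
$\frac{19 \left(M - 46\right)}{-38445} - \frac{14455}{-34044} = \frac{19 \left(50 - 46\right)}{-38445} - \frac{14455}{-34044} = 19 \cdot 4 \left(- \frac{1}{38445}\right) - - \frac{14455}{34044} = 76 \left(- \frac{1}{38445}\right) + \frac{14455}{34044} = - \frac{76}{38445} + \frac{14455}{34044} = \frac{61459459}{145424620}$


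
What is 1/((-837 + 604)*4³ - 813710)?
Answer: -1/828622 ≈ -1.2068e-6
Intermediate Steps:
1/((-837 + 604)*4³ - 813710) = 1/(-233*64 - 813710) = 1/(-14912 - 813710) = 1/(-828622) = -1/828622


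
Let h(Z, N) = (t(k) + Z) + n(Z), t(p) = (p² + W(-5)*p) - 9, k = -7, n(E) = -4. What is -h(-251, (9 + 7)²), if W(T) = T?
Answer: 180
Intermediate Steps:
t(p) = -9 + p² - 5*p (t(p) = (p² - 5*p) - 9 = -9 + p² - 5*p)
h(Z, N) = 71 + Z (h(Z, N) = ((-9 + (-7)² - 5*(-7)) + Z) - 4 = ((-9 + 49 + 35) + Z) - 4 = (75 + Z) - 4 = 71 + Z)
-h(-251, (9 + 7)²) = -(71 - 251) = -1*(-180) = 180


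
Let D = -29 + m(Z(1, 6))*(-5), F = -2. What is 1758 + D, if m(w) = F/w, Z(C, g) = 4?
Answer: 3463/2 ≈ 1731.5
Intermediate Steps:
m(w) = -2/w
D = -53/2 (D = -29 - 2/4*(-5) = -29 - 2*1/4*(-5) = -29 - 1/2*(-5) = -29 + 5/2 = -53/2 ≈ -26.500)
1758 + D = 1758 - 53/2 = 3463/2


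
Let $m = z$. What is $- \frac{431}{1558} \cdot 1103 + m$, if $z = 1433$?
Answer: $\frac{1757221}{1558} \approx 1127.9$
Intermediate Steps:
$m = 1433$
$- \frac{431}{1558} \cdot 1103 + m = - \frac{431}{1558} \cdot 1103 + 1433 = \left(-431\right) \frac{1}{1558} \cdot 1103 + 1433 = \left(- \frac{431}{1558}\right) 1103 + 1433 = - \frac{475393}{1558} + 1433 = \frac{1757221}{1558}$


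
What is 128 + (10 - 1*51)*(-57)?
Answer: 2465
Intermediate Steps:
128 + (10 - 1*51)*(-57) = 128 + (10 - 51)*(-57) = 128 - 41*(-57) = 128 + 2337 = 2465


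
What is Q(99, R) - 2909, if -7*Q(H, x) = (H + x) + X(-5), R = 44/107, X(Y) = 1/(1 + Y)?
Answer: -1251115/428 ≈ -2923.2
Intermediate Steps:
R = 44/107 (R = 44*(1/107) = 44/107 ≈ 0.41121)
Q(H, x) = 1/28 - H/7 - x/7 (Q(H, x) = -((H + x) + 1/(1 - 5))/7 = -((H + x) + 1/(-4))/7 = -((H + x) - 1/4)/7 = -(-1/4 + H + x)/7 = 1/28 - H/7 - x/7)
Q(99, R) - 2909 = (1/28 - 1/7*99 - 1/7*44/107) - 2909 = (1/28 - 99/7 - 44/749) - 2909 = -6063/428 - 2909 = -1251115/428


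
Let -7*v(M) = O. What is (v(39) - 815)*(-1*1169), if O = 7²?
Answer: 960918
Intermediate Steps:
O = 49
v(M) = -7 (v(M) = -⅐*49 = -7)
(v(39) - 815)*(-1*1169) = (-7 - 815)*(-1*1169) = -822*(-1169) = 960918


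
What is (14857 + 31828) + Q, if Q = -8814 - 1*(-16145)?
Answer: 54016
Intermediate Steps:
Q = 7331 (Q = -8814 + 16145 = 7331)
(14857 + 31828) + Q = (14857 + 31828) + 7331 = 46685 + 7331 = 54016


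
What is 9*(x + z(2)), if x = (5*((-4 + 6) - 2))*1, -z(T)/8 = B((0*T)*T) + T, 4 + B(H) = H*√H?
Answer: 144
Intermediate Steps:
B(H) = -4 + H^(3/2) (B(H) = -4 + H*√H = -4 + H^(3/2))
z(T) = 32 - 8*T (z(T) = -8*((-4 + ((0*T)*T)^(3/2)) + T) = -8*((-4 + (0*T)^(3/2)) + T) = -8*((-4 + 0^(3/2)) + T) = -8*((-4 + 0) + T) = -8*(-4 + T) = 32 - 8*T)
x = 0 (x = (5*(2 - 2))*1 = (5*0)*1 = 0*1 = 0)
9*(x + z(2)) = 9*(0 + (32 - 8*2)) = 9*(0 + (32 - 16)) = 9*(0 + 16) = 9*16 = 144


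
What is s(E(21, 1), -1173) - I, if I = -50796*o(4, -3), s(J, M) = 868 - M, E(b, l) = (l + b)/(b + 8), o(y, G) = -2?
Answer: -99551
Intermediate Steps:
E(b, l) = (b + l)/(8 + b)
I = 101592 (I = -50796*(-2) = 101592)
s(E(21, 1), -1173) - I = (868 - 1*(-1173)) - 1*101592 = (868 + 1173) - 101592 = 2041 - 101592 = -99551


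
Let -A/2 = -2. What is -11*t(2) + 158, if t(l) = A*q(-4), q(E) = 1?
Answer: 114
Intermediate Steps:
A = 4 (A = -2*(-2) = 4)
t(l) = 4 (t(l) = 4*1 = 4)
-11*t(2) + 158 = -11*4 + 158 = -44 + 158 = 114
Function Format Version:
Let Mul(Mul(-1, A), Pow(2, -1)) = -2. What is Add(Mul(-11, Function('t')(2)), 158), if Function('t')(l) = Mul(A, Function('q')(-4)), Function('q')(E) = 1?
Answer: 114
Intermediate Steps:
A = 4 (A = Mul(-2, -2) = 4)
Function('t')(l) = 4 (Function('t')(l) = Mul(4, 1) = 4)
Add(Mul(-11, Function('t')(2)), 158) = Add(Mul(-11, 4), 158) = Add(-44, 158) = 114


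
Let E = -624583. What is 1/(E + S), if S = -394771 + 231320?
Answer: -1/788034 ≈ -1.2690e-6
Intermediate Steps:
S = -163451
1/(E + S) = 1/(-624583 - 163451) = 1/(-788034) = -1/788034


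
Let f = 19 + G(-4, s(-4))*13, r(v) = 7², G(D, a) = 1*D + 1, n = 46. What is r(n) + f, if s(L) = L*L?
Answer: 29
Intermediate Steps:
s(L) = L²
G(D, a) = 1 + D (G(D, a) = D + 1 = 1 + D)
r(v) = 49
f = -20 (f = 19 + (1 - 4)*13 = 19 - 3*13 = 19 - 39 = -20)
r(n) + f = 49 - 20 = 29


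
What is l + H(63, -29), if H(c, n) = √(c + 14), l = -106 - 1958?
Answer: -2064 + √77 ≈ -2055.2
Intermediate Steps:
l = -2064
H(c, n) = √(14 + c)
l + H(63, -29) = -2064 + √(14 + 63) = -2064 + √77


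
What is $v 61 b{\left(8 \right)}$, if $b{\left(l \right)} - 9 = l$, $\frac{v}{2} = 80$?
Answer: $165920$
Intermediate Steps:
$v = 160$ ($v = 2 \cdot 80 = 160$)
$b{\left(l \right)} = 9 + l$
$v 61 b{\left(8 \right)} = 160 \cdot 61 \left(9 + 8\right) = 9760 \cdot 17 = 165920$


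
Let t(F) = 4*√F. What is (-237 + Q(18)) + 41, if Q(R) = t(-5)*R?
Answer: -196 + 72*I*√5 ≈ -196.0 + 161.0*I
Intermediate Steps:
Q(R) = 4*I*R*√5 (Q(R) = (4*√(-5))*R = (4*(I*√5))*R = (4*I*√5)*R = 4*I*R*√5)
(-237 + Q(18)) + 41 = (-237 + 4*I*18*√5) + 41 = (-237 + 72*I*√5) + 41 = -196 + 72*I*√5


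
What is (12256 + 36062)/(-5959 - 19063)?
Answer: -24159/12511 ≈ -1.9310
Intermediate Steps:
(12256 + 36062)/(-5959 - 19063) = 48318/(-25022) = 48318*(-1/25022) = -24159/12511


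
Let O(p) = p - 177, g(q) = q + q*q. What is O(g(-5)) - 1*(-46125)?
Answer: 45968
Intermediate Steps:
g(q) = q + q²
O(p) = -177 + p
O(g(-5)) - 1*(-46125) = (-177 - 5*(1 - 5)) - 1*(-46125) = (-177 - 5*(-4)) + 46125 = (-177 + 20) + 46125 = -157 + 46125 = 45968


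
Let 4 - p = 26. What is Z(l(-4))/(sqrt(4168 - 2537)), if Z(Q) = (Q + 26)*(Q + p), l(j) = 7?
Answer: -495*sqrt(1631)/1631 ≈ -12.257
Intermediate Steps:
p = -22 (p = 4 - 1*26 = 4 - 26 = -22)
Z(Q) = (-22 + Q)*(26 + Q) (Z(Q) = (Q + 26)*(Q - 22) = (26 + Q)*(-22 + Q) = (-22 + Q)*(26 + Q))
Z(l(-4))/(sqrt(4168 - 2537)) = (-572 + 7**2 + 4*7)/(sqrt(4168 - 2537)) = (-572 + 49 + 28)/(sqrt(1631)) = -495*sqrt(1631)/1631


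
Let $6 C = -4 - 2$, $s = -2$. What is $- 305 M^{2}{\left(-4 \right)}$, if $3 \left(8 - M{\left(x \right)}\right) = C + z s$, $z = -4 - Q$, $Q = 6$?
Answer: $- \frac{7625}{9} \approx -847.22$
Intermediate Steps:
$z = -10$ ($z = -4 - 6 = -10$)
$C = -1$ ($C = \frac{-4 - 2}{6} = \frac{1}{6} \left(-6\right) = -1$)
$M{\left(x \right)} = \frac{5}{3}$ ($M{\left(x \right)} = 8 - \frac{-1 - -20}{3} = 8 - \frac{-1 + 20}{3} = 8 - \frac{19}{3} = \frac{5}{3}$)
$- 305 M^{2}{\left(-4 \right)} = - 305 \left(\frac{5}{3}\right)^{2} = \left(-305\right) \frac{25}{9} = - \frac{7625}{9}$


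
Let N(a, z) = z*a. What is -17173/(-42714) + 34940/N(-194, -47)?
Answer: 824505287/194733126 ≈ 4.2340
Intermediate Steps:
N(a, z) = a*z
-17173/(-42714) + 34940/N(-194, -47) = -17173/(-42714) + 34940/((-194*(-47))) = -17173*(-1/42714) + 34940/9118 = 17173/42714 + 34940*(1/9118) = 17173/42714 + 17470/4559 = 824505287/194733126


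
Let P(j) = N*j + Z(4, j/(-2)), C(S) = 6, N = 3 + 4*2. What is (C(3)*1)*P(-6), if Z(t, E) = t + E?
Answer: -354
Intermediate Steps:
Z(t, E) = E + t
N = 11 (N = 3 + 8 = 11)
P(j) = 4 + 21*j/2 (P(j) = 11*j + (j/(-2) + 4) = 11*j + (j*(-½) + 4) = 11*j + (-j/2 + 4) = 11*j + (4 - j/2) = 4 + 21*j/2)
(C(3)*1)*P(-6) = (6*1)*(4 + (21/2)*(-6)) = 6*(4 - 63) = 6*(-59) = -354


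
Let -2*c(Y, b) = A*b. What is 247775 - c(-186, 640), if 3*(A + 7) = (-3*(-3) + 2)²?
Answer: 775325/3 ≈ 2.5844e+5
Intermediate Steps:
A = 100/3 (A = -7 + (-3*(-3) + 2)²/3 = -7 + (9 + 2)²/3 = -7 + (⅓)*11² = -7 + (⅓)*121 = -7 + 121/3 = 100/3 ≈ 33.333)
c(Y, b) = -50*b/3
247775 - c(-186, 640) = 247775 - (-50)*640/3 = 247775 - 1*(-32000/3) = 247775 + 32000/3 = 775325/3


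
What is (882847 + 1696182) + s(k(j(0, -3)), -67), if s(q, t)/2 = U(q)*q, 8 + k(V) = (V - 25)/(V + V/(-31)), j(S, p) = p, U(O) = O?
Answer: 5222544677/2025 ≈ 2.5790e+6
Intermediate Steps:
k(V) = -8 + 31*(-25 + V)/(30*V) (k(V) = -8 + (V - 25)/(V + V/(-31)) = -8 + (-25 + V)/(V + V*(-1/31)) = -8 + (-25 + V)/(V - V/31) = -8 + (-25 + V)/((30*V/31)) = -8 + (-25 + V)*(31/(30*V)) = -8 + 31*(-25 + V)/(30*V))
s(q, t) = 2*q**2 (s(q, t) = 2*(q*q) = 2*q**2)
(882847 + 1696182) + s(k(j(0, -3)), -67) = (882847 + 1696182) + 2*((1/30)*(-775 - 209*(-3))/(-3))**2 = 2579029 + 2*((1/30)*(-1/3)*(-775 + 627))**2 = 2579029 + 2*((1/30)*(-1/3)*(-148))**2 = 2579029 + 2*(74/45)**2 = 2579029 + 2*(5476/2025) = 2579029 + 10952/2025 = 5222544677/2025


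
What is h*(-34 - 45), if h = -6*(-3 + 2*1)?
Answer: -474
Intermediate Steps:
h = 6 (h = -6*(-3 + 2) = -6*(-1) = 6)
h*(-34 - 45) = 6*(-34 - 45) = 6*(-79) = -474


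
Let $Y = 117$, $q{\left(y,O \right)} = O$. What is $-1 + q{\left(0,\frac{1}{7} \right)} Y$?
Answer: $\frac{110}{7} \approx 15.714$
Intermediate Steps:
$-1 + q{\left(0,\frac{1}{7} \right)} Y = -1 + \frac{1}{7} \cdot 117 = -1 + \frac{117}{7} = \frac{110}{7}$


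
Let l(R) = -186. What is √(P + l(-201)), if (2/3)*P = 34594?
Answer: 3*√5745 ≈ 227.39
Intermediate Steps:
P = 51891 (P = (3/2)*34594 = 51891)
√(P + l(-201)) = √(51891 - 186) = √51705 = 3*√5745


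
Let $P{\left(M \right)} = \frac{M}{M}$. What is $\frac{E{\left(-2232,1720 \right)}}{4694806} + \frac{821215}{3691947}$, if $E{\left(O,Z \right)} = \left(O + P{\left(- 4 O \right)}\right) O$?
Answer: $\frac{483474670759}{376803802767} \approx 1.2831$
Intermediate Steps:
$P{\left(M \right)} = 1$
$E{\left(O,Z \right)} = O \left(1 + O\right)$ ($E{\left(O,Z \right)} = \left(O + 1\right) O = \left(1 + O\right) O = O \left(1 + O\right)$)
$\frac{E{\left(-2232,1720 \right)}}{4694806} + \frac{821215}{3691947} = \frac{\left(-2232\right) \left(1 - 2232\right)}{4694806} + \frac{821215}{3691947} = \left(-2232\right) \left(-2231\right) \frac{1}{4694806} + 821215 \cdot \frac{1}{3691947} = 4979592 \cdot \frac{1}{4694806} + \frac{821215}{3691947} = \frac{108252}{102061} + \frac{821215}{3691947} = \frac{483474670759}{376803802767}$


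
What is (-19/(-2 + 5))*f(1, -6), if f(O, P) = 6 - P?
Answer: -76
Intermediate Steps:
(-19/(-2 + 5))*f(1, -6) = (-19/(-2 + 5))*(6 - 1*(-6)) = (-19/3)*(6 + 6) = ((⅓)*(-19))*12 = -19/3*12 = -76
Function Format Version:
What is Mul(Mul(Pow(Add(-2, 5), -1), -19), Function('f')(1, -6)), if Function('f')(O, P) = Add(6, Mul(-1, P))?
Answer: -76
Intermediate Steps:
Mul(Mul(Pow(Add(-2, 5), -1), -19), Function('f')(1, -6)) = Mul(Mul(Pow(Add(-2, 5), -1), -19), Add(6, Mul(-1, -6))) = Mul(Mul(Pow(3, -1), -19), Add(6, 6)) = Mul(Mul(Rational(1, 3), -19), 12) = Mul(Rational(-19, 3), 12) = -76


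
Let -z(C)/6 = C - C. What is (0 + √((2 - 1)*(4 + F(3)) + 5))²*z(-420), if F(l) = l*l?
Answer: 0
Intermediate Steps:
F(l) = l²
z(C) = 0 (z(C) = -6*(C - C) = -6*0 = 0)
(0 + √((2 - 1)*(4 + F(3)) + 5))²*z(-420) = (0 + √((2 - 1)*(4 + 3²) + 5))²*0 = (0 + √(1*(4 + 9) + 5))²*0 = (0 + √(1*13 + 5))²*0 = (0 + √(13 + 5))²*0 = (0 + √18)²*0 = (0 + 3*√2)²*0 = (3*√2)²*0 = 18*0 = 0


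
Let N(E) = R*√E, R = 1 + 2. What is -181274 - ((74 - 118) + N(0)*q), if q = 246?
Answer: -181230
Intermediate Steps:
R = 3
N(E) = 3*√E
-181274 - ((74 - 118) + N(0)*q) = -181274 - ((74 - 118) + (3*√0)*246) = -181274 - (-44 + (3*0)*246) = -181274 - (-44 + 0*246) = -181274 - (-44 + 0) = -181274 - 1*(-44) = -181274 + 44 = -181230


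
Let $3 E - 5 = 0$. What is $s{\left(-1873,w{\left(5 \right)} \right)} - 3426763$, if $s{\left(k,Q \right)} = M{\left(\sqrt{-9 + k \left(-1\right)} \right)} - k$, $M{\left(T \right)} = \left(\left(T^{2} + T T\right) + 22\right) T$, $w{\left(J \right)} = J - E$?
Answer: $-3424890 + 7500 \sqrt{466} \approx -3.263 \cdot 10^{6}$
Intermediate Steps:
$E = \frac{5}{3}$ ($E = \frac{5}{3} + \frac{1}{3} \cdot 0 = \frac{5}{3} + 0 = \frac{5}{3} \approx 1.6667$)
$w{\left(J \right)} = - \frac{5}{3} + J$ ($w{\left(J \right)} = J - \frac{5}{3} = - \frac{5}{3} + J$)
$M{\left(T \right)} = T \left(22 + 2 T^{2}\right)$ ($M{\left(T \right)} = \left(\left(T^{2} + T^{2}\right) + 22\right) T = \left(2 T^{2} + 22\right) T = \left(22 + 2 T^{2}\right) T = T \left(22 + 2 T^{2}\right)$)
$s{\left(k,Q \right)} = - k + 2 \sqrt{-9 - k} \left(2 - k\right)$ ($s{\left(k,Q \right)} = 2 \sqrt{-9 + k \left(-1\right)} \left(11 + \left(\sqrt{-9 + k \left(-1\right)}\right)^{2}\right) - k = 2 \sqrt{-9 - k} \left(11 + \left(\sqrt{-9 - k}\right)^{2}\right) - k = 2 \sqrt{-9 - k} \left(11 - \left(9 + k\right)\right) - k = 2 \sqrt{-9 - k} \left(2 - k\right) - k = - k + 2 \sqrt{-9 - k} \left(2 - k\right)$)
$s{\left(-1873,w{\left(5 \right)} \right)} - 3426763 = \left(\left(-1\right) \left(-1873\right) - 2 \sqrt{-9 - -1873} \left(-2 - 1873\right)\right) - 3426763 = \left(1873 - 2 \sqrt{-9 + 1873} \left(-1875\right)\right) - 3426763 = \left(1873 - 2 \sqrt{1864} \left(-1875\right)\right) - 3426763 = \left(1873 - 2 \cdot 2 \sqrt{466} \left(-1875\right)\right) - 3426763 = \left(1873 + 7500 \sqrt{466}\right) - 3426763 = -3424890 + 7500 \sqrt{466}$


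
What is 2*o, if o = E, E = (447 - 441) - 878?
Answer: -1744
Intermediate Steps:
E = -872 (E = 6 - 878 = -872)
o = -872
2*o = 2*(-872) = -1744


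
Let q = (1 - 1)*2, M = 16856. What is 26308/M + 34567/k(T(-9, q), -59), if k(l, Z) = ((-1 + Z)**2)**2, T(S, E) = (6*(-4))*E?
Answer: 42691792669/27306720000 ≈ 1.5634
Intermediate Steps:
q = 0 (q = 0*2 = 0)
T(S, E) = -24*E
k(l, Z) = (-1 + Z)**4
26308/M + 34567/k(T(-9, q), -59) = 26308/16856 + 34567/((-1 - 59)**4) = 26308*(1/16856) + 34567/((-60)**4) = 6577/4214 + 34567/12960000 = 42691792669/27306720000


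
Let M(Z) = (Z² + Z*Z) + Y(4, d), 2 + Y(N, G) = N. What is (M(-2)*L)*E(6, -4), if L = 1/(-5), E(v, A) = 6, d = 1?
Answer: -12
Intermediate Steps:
Y(N, G) = -2 + N
L = -⅕ ≈ -0.20000
M(Z) = 2 + 2*Z² (M(Z) = (Z² + Z*Z) + (-2 + 4) = (Z² + Z²) + 2 = 2*Z² + 2 = 2 + 2*Z²)
(M(-2)*L)*E(6, -4) = ((2 + 2*(-2)²)*(-⅕))*6 = ((2 + 2*4)*(-⅕))*6 = ((2 + 8)*(-⅕))*6 = (10*(-⅕))*6 = -2*6 = -12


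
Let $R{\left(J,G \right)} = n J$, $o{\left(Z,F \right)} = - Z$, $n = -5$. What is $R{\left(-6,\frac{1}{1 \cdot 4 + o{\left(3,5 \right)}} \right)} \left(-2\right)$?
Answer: $-60$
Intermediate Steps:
$R{\left(J,G \right)} = - 5 J$
$R{\left(-6,\frac{1}{1 \cdot 4 + o{\left(3,5 \right)}} \right)} \left(-2\right) = \left(-5\right) \left(-6\right) \left(-2\right) = 30 \left(-2\right) = -60$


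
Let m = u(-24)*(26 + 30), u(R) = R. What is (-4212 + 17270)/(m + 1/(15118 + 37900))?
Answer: -692309044/71256191 ≈ -9.7158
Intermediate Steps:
m = -1344 (m = -24*(26 + 30) = -24*56 = -1344)
(-4212 + 17270)/(m + 1/(15118 + 37900)) = (-4212 + 17270)/(-1344 + 1/(15118 + 37900)) = 13058/(-1344 + 1/53018) = 13058/(-71256191/53018) = 13058*(-53018/71256191) = -692309044/71256191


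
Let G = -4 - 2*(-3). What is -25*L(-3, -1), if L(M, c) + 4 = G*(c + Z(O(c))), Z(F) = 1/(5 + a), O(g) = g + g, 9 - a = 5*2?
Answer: 275/2 ≈ 137.50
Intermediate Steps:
a = -1 (a = 9 - 5*2 = 9 - 1*10 = 9 - 10 = -1)
O(g) = 2*g
Z(F) = 1/4 (Z(F) = 1/(5 - 1) = 1/4)
G = 2 (G = -4 + 6 = 2)
L(M, c) = -7/2 + 2*c (L(M, c) = -4 + 2*(c + 1/4) = -4 + 2*(1/4 + c) = -4 + (1/2 + 2*c) = -7/2 + 2*c)
-25*L(-3, -1) = -25*(-7/2 + 2*(-1)) = -25*(-7/2 - 2) = -25*(-11/2) = 275/2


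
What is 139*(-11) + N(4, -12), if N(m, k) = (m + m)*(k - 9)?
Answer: -1697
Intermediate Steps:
N(m, k) = 2*m*(-9 + k) (N(m, k) = (2*m)*(-9 + k) = 2*m*(-9 + k))
139*(-11) + N(4, -12) = 139*(-11) + 2*4*(-9 - 12) = -1529 + 2*4*(-21) = -1529 - 168 = -1697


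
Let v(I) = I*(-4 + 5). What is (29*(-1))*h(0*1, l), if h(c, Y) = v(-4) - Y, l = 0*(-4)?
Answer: 116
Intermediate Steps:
v(I) = I (v(I) = I*1 = I)
l = 0
h(c, Y) = -4 - Y
(29*(-1))*h(0*1, l) = (29*(-1))*(-4 - 1*0) = -29*(-4 + 0) = -29*(-4) = 116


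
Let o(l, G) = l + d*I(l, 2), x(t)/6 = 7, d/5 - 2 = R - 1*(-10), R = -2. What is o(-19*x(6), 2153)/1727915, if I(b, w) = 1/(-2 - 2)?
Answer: -1621/3455830 ≈ -0.00046906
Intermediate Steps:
d = 50 (d = 10 + 5*(-2 - 1*(-10)) = 10 + 5*(-2 + 10) = 10 + 5*8 = 10 + 40 = 50)
I(b, w) = -¼ (I(b, w) = 1/(-4) = -¼)
x(t) = 42 (x(t) = 6*7 = 42)
o(l, G) = -25/2 + l (o(l, G) = l + 50*(-¼) = l - 25/2 = -25/2 + l)
o(-19*x(6), 2153)/1727915 = (-25/2 - 19*42)/1727915 = (-25/2 - 798)*(1/1727915) = -1621/2*1/1727915 = -1621/3455830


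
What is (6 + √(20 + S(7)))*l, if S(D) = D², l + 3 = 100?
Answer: 582 + 97*√69 ≈ 1387.7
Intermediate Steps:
l = 97 (l = -3 + 100 = 97)
(6 + √(20 + S(7)))*l = (6 + √(20 + 7²))*97 = (6 + √(20 + 49))*97 = (6 + √69)*97 = 582 + 97*√69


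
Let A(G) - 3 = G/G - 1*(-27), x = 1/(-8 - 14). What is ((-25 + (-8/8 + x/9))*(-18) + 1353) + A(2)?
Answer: 20373/11 ≈ 1852.1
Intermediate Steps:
x = -1/22 (x = 1/(-22) = -1/22 ≈ -0.045455)
A(G) = 31 (A(G) = 3 + (G/G - 1*(-27)) = 3 + (1 + 27) = 3 + 28 = 31)
((-25 + (-8/8 + x/9))*(-18) + 1353) + A(2) = ((-25 + (-8/8 - 1/22/9))*(-18) + 1353) + 31 = ((-25 + (-8*1/8 - 1/22*1/9))*(-18) + 1353) + 31 = ((-25 + (-1 - 1/198))*(-18) + 1353) + 31 = ((-25 - 199/198)*(-18) + 1353) + 31 = (-5149/198*(-18) + 1353) + 31 = (5149/11 + 1353) + 31 = 20032/11 + 31 = 20373/11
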